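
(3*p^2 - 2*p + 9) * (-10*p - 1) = -30*p^3 + 17*p^2 - 88*p - 9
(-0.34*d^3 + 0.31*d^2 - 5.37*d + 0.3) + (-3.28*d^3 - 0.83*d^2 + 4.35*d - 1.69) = -3.62*d^3 - 0.52*d^2 - 1.02*d - 1.39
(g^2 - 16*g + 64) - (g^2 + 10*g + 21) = 43 - 26*g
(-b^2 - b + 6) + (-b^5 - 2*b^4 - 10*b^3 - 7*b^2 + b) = -b^5 - 2*b^4 - 10*b^3 - 8*b^2 + 6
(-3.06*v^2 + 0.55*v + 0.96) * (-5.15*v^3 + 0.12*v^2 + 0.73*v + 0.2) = 15.759*v^5 - 3.1997*v^4 - 7.1118*v^3 - 0.0953000000000001*v^2 + 0.8108*v + 0.192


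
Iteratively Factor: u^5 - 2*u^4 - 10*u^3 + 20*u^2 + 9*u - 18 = (u + 1)*(u^4 - 3*u^3 - 7*u^2 + 27*u - 18) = (u + 1)*(u + 3)*(u^3 - 6*u^2 + 11*u - 6) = (u - 3)*(u + 1)*(u + 3)*(u^2 - 3*u + 2) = (u - 3)*(u - 1)*(u + 1)*(u + 3)*(u - 2)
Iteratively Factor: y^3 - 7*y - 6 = (y + 2)*(y^2 - 2*y - 3) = (y - 3)*(y + 2)*(y + 1)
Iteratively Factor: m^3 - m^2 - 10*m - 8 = (m + 1)*(m^2 - 2*m - 8) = (m - 4)*(m + 1)*(m + 2)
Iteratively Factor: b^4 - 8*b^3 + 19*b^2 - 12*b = (b - 4)*(b^3 - 4*b^2 + 3*b) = (b - 4)*(b - 3)*(b^2 - b) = (b - 4)*(b - 3)*(b - 1)*(b)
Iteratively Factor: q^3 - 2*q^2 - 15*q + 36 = (q - 3)*(q^2 + q - 12) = (q - 3)^2*(q + 4)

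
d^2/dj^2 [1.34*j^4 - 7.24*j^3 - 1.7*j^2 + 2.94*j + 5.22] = 16.08*j^2 - 43.44*j - 3.4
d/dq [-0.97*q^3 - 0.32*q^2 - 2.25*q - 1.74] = -2.91*q^2 - 0.64*q - 2.25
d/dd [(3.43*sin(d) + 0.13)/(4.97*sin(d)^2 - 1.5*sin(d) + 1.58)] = (-17.0471*sin(d)^2 - 1.2922*sin(d) + 5.6144)*cos(d)/(24.7009*sin(d)^4 - 14.91*sin(d)^3 + 17.9552*sin(d)^2 - 4.74*sin(d) + 2.4964)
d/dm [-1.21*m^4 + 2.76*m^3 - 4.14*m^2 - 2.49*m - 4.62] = -4.84*m^3 + 8.28*m^2 - 8.28*m - 2.49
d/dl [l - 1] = 1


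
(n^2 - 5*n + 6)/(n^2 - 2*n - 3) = (n - 2)/(n + 1)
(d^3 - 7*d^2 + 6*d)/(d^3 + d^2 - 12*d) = (d^2 - 7*d + 6)/(d^2 + d - 12)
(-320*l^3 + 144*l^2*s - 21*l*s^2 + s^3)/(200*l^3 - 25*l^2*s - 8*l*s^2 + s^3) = (-8*l + s)/(5*l + s)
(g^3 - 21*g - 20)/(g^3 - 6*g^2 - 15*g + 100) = (g + 1)/(g - 5)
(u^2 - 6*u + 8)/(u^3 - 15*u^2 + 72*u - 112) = (u - 2)/(u^2 - 11*u + 28)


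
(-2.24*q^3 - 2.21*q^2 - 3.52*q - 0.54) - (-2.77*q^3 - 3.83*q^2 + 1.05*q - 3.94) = 0.53*q^3 + 1.62*q^2 - 4.57*q + 3.4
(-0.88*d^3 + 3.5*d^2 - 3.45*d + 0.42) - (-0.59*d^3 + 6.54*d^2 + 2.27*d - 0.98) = -0.29*d^3 - 3.04*d^2 - 5.72*d + 1.4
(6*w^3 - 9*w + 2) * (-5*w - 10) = -30*w^4 - 60*w^3 + 45*w^2 + 80*w - 20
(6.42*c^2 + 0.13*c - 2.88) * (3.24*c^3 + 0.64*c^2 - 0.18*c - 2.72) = 20.8008*c^5 + 4.53*c^4 - 10.4036*c^3 - 19.329*c^2 + 0.1648*c + 7.8336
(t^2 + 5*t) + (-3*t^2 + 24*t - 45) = -2*t^2 + 29*t - 45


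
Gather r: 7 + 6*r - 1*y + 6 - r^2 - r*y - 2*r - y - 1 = -r^2 + r*(4 - y) - 2*y + 12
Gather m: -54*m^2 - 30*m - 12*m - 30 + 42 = -54*m^2 - 42*m + 12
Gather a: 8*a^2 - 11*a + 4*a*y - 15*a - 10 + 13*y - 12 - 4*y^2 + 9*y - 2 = 8*a^2 + a*(4*y - 26) - 4*y^2 + 22*y - 24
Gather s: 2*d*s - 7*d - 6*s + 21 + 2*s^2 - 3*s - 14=-7*d + 2*s^2 + s*(2*d - 9) + 7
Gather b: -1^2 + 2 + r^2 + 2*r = r^2 + 2*r + 1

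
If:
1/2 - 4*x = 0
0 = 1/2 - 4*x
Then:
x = 1/8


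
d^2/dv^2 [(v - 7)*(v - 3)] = 2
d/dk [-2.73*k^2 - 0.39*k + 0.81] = -5.46*k - 0.39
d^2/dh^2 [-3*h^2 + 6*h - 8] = -6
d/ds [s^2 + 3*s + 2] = 2*s + 3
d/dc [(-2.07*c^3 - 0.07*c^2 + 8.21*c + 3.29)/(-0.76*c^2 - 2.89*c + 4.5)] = (1.5732*c^4 + 11.9646*c^3 - 21.5031*c^2 + 4.3708*c + 46.4531)/(0.5776*c^4 + 4.3928*c^3 + 1.5121*c^2 - 26.01*c + 20.25)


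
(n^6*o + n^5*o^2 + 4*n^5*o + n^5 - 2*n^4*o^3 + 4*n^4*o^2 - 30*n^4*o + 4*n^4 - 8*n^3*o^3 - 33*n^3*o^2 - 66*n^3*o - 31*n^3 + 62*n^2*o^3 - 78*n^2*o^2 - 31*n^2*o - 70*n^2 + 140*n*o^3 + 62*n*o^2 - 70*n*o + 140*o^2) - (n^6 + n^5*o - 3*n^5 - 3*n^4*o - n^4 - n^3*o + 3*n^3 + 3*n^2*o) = n^6*o - n^6 + n^5*o^2 + 3*n^5*o + 4*n^5 - 2*n^4*o^3 + 4*n^4*o^2 - 27*n^4*o + 5*n^4 - 8*n^3*o^3 - 33*n^3*o^2 - 65*n^3*o - 34*n^3 + 62*n^2*o^3 - 78*n^2*o^2 - 34*n^2*o - 70*n^2 + 140*n*o^3 + 62*n*o^2 - 70*n*o + 140*o^2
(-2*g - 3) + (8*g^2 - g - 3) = 8*g^2 - 3*g - 6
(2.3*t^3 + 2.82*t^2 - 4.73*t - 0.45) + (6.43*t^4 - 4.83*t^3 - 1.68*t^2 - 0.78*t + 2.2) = 6.43*t^4 - 2.53*t^3 + 1.14*t^2 - 5.51*t + 1.75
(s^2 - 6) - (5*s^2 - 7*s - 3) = -4*s^2 + 7*s - 3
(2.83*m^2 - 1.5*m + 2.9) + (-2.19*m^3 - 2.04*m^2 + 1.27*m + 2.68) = -2.19*m^3 + 0.79*m^2 - 0.23*m + 5.58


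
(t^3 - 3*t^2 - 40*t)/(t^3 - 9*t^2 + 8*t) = (t + 5)/(t - 1)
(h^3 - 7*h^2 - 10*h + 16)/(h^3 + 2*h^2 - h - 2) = (h - 8)/(h + 1)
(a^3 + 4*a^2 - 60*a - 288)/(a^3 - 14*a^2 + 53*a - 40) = (a^2 + 12*a + 36)/(a^2 - 6*a + 5)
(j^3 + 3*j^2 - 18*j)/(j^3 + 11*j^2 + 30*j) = (j - 3)/(j + 5)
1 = 1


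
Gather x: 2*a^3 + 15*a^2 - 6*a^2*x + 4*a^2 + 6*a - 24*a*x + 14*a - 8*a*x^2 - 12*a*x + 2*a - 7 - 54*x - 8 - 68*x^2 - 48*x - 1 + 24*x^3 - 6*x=2*a^3 + 19*a^2 + 22*a + 24*x^3 + x^2*(-8*a - 68) + x*(-6*a^2 - 36*a - 108) - 16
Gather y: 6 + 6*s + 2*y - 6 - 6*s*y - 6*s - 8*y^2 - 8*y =-8*y^2 + y*(-6*s - 6)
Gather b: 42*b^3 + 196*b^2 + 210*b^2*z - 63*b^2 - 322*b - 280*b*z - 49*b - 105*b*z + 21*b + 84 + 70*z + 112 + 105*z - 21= 42*b^3 + b^2*(210*z + 133) + b*(-385*z - 350) + 175*z + 175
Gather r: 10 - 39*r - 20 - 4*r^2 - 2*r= -4*r^2 - 41*r - 10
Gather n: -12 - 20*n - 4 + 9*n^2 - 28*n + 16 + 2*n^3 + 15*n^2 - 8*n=2*n^3 + 24*n^2 - 56*n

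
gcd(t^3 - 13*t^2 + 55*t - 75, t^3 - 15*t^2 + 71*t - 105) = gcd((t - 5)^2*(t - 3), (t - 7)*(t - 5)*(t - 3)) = t^2 - 8*t + 15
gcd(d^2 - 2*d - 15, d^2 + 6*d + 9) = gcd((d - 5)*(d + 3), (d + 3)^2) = d + 3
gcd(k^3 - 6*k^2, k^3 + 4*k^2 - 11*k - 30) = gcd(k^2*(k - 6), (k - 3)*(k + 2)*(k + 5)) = 1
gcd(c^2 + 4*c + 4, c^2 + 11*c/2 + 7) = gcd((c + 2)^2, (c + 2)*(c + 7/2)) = c + 2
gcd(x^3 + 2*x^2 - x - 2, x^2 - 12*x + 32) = 1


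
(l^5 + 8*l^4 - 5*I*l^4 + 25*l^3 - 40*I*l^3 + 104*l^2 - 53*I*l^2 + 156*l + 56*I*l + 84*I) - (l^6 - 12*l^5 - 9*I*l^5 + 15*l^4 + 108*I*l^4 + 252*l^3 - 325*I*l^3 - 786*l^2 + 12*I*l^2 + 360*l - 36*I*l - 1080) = -l^6 + 13*l^5 + 9*I*l^5 - 7*l^4 - 113*I*l^4 - 227*l^3 + 285*I*l^3 + 890*l^2 - 65*I*l^2 - 204*l + 92*I*l + 1080 + 84*I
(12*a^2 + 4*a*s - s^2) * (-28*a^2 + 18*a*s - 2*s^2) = -336*a^4 + 104*a^3*s + 76*a^2*s^2 - 26*a*s^3 + 2*s^4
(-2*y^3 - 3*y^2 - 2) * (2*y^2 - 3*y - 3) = -4*y^5 + 15*y^3 + 5*y^2 + 6*y + 6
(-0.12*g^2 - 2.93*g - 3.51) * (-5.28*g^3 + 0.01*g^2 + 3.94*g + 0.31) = 0.6336*g^5 + 15.4692*g^4 + 18.0307*g^3 - 11.6165*g^2 - 14.7377*g - 1.0881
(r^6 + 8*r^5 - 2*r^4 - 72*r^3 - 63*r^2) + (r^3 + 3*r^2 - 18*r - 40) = r^6 + 8*r^5 - 2*r^4 - 71*r^3 - 60*r^2 - 18*r - 40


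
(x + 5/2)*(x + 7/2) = x^2 + 6*x + 35/4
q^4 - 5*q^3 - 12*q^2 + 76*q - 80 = (q - 5)*(q - 2)^2*(q + 4)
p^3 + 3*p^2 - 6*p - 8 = (p - 2)*(p + 1)*(p + 4)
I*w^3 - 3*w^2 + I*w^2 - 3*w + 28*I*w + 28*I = (w - 4*I)*(w + 7*I)*(I*w + I)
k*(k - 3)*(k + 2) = k^3 - k^2 - 6*k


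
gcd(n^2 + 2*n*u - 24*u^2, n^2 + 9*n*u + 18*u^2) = n + 6*u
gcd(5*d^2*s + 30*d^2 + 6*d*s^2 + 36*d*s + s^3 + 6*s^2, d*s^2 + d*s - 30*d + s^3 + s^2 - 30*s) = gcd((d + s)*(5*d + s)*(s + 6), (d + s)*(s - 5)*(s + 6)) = d*s + 6*d + s^2 + 6*s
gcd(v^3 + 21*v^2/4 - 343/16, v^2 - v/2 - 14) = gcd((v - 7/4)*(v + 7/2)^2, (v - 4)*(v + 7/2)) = v + 7/2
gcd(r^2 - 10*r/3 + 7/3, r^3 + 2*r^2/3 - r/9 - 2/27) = 1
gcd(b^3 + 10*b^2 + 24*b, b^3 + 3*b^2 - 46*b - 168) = b^2 + 10*b + 24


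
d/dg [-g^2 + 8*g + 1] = 8 - 2*g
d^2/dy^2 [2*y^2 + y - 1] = 4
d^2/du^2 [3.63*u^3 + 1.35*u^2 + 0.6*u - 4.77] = 21.78*u + 2.7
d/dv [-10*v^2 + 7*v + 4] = 7 - 20*v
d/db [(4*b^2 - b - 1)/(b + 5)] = 4*(b^2 + 10*b - 1)/(b^2 + 10*b + 25)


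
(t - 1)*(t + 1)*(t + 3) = t^3 + 3*t^2 - t - 3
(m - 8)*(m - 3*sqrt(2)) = m^2 - 8*m - 3*sqrt(2)*m + 24*sqrt(2)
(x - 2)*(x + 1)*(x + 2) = x^3 + x^2 - 4*x - 4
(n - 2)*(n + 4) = n^2 + 2*n - 8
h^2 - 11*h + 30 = (h - 6)*(h - 5)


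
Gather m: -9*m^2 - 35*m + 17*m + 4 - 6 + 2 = -9*m^2 - 18*m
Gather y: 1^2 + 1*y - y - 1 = 0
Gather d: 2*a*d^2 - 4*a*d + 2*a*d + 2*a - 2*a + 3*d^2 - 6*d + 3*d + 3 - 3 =d^2*(2*a + 3) + d*(-2*a - 3)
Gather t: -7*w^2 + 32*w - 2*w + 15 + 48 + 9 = -7*w^2 + 30*w + 72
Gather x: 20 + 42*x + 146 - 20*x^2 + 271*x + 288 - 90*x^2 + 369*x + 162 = -110*x^2 + 682*x + 616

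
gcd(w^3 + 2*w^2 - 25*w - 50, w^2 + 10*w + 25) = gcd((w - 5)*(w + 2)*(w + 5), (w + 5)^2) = w + 5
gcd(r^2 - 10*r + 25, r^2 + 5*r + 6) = 1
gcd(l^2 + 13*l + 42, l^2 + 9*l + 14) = l + 7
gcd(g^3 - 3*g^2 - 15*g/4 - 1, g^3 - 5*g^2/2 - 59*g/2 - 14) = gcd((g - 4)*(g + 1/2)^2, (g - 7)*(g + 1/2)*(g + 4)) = g + 1/2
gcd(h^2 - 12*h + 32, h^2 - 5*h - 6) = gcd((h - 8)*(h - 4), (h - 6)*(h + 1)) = 1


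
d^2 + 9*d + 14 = (d + 2)*(d + 7)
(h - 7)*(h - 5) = h^2 - 12*h + 35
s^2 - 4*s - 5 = (s - 5)*(s + 1)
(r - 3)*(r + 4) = r^2 + r - 12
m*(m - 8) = m^2 - 8*m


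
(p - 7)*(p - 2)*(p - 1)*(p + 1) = p^4 - 9*p^3 + 13*p^2 + 9*p - 14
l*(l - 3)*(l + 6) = l^3 + 3*l^2 - 18*l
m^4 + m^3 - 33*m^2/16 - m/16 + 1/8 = (m - 1)*(m - 1/4)*(m + 1/4)*(m + 2)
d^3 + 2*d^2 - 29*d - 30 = (d - 5)*(d + 1)*(d + 6)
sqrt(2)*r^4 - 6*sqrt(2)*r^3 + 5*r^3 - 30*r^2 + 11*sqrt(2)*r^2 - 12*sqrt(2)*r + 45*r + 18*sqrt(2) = (r - 3)^2*(r + 2*sqrt(2))*(sqrt(2)*r + 1)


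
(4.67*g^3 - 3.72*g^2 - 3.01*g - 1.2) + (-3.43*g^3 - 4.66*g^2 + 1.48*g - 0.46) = 1.24*g^3 - 8.38*g^2 - 1.53*g - 1.66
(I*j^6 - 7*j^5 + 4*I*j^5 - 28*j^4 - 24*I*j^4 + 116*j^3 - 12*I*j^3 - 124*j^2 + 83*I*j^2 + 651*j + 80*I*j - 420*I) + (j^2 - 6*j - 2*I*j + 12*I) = I*j^6 - 7*j^5 + 4*I*j^5 - 28*j^4 - 24*I*j^4 + 116*j^3 - 12*I*j^3 - 123*j^2 + 83*I*j^2 + 645*j + 78*I*j - 408*I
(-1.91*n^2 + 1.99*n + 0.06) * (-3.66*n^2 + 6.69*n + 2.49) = 6.9906*n^4 - 20.0613*n^3 + 8.3376*n^2 + 5.3565*n + 0.1494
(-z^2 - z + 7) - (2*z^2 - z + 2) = 5 - 3*z^2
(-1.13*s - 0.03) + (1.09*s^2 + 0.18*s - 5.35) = 1.09*s^2 - 0.95*s - 5.38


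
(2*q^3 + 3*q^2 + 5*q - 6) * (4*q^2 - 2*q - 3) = 8*q^5 + 8*q^4 + 8*q^3 - 43*q^2 - 3*q + 18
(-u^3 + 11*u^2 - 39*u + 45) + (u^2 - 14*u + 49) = -u^3 + 12*u^2 - 53*u + 94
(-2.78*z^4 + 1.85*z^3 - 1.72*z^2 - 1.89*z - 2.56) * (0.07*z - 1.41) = -0.1946*z^5 + 4.0493*z^4 - 2.7289*z^3 + 2.2929*z^2 + 2.4857*z + 3.6096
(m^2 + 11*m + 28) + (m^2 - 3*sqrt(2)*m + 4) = 2*m^2 - 3*sqrt(2)*m + 11*m + 32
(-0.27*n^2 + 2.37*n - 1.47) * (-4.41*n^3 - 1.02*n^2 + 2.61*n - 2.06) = 1.1907*n^5 - 10.1763*n^4 + 3.3606*n^3 + 8.2413*n^2 - 8.7189*n + 3.0282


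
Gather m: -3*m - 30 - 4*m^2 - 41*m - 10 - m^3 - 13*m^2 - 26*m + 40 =-m^3 - 17*m^2 - 70*m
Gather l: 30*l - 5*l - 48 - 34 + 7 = 25*l - 75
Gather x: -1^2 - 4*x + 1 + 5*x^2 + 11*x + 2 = 5*x^2 + 7*x + 2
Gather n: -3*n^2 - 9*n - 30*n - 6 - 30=-3*n^2 - 39*n - 36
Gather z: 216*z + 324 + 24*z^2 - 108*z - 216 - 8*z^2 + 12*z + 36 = 16*z^2 + 120*z + 144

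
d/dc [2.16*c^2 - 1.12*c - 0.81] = 4.32*c - 1.12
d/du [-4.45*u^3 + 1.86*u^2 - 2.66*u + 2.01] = -13.35*u^2 + 3.72*u - 2.66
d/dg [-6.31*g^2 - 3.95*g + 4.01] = -12.62*g - 3.95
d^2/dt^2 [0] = 0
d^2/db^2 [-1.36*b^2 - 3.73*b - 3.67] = -2.72000000000000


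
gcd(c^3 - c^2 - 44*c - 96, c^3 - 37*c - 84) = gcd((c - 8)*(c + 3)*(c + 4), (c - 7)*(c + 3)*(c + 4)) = c^2 + 7*c + 12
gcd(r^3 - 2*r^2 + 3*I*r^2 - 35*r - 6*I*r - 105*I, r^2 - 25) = r + 5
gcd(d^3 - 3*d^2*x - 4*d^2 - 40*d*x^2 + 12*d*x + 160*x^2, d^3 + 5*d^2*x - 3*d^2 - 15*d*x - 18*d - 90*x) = d + 5*x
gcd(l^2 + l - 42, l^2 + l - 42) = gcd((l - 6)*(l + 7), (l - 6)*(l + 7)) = l^2 + l - 42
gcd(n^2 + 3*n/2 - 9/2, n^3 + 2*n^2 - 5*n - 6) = n + 3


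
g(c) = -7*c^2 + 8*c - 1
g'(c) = 8 - 14*c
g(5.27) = -153.25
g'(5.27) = -65.78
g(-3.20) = -98.28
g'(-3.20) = 52.80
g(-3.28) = -102.55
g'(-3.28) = 53.92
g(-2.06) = -47.19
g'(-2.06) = 36.84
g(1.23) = -1.75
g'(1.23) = -9.22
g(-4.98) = -214.44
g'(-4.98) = 77.72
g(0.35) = 0.94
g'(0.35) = 3.10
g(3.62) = -63.77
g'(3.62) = -42.68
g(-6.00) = -301.00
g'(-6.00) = 92.00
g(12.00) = -913.00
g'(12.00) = -160.00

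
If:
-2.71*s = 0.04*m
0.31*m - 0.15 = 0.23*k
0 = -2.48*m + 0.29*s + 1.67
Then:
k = 0.25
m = 0.67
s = -0.01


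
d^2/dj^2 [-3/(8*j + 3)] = -384/(8*j + 3)^3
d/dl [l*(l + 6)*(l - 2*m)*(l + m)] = 4*l^3 - 3*l^2*m + 18*l^2 - 4*l*m^2 - 12*l*m - 12*m^2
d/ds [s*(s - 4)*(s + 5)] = 3*s^2 + 2*s - 20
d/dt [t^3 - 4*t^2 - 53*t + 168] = 3*t^2 - 8*t - 53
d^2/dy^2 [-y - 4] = 0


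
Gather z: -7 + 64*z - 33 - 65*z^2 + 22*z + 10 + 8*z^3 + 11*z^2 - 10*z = 8*z^3 - 54*z^2 + 76*z - 30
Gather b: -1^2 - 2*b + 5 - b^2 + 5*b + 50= -b^2 + 3*b + 54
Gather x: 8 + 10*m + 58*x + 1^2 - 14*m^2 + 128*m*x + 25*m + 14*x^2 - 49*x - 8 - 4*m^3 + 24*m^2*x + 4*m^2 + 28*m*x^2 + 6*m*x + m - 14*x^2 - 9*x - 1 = -4*m^3 - 10*m^2 + 28*m*x^2 + 36*m + x*(24*m^2 + 134*m)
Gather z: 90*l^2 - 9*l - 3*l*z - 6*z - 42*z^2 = 90*l^2 - 9*l - 42*z^2 + z*(-3*l - 6)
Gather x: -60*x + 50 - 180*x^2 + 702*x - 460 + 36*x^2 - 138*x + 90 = -144*x^2 + 504*x - 320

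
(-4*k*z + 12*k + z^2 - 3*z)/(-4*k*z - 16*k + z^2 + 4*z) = (z - 3)/(z + 4)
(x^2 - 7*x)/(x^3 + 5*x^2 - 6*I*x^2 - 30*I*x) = (x - 7)/(x^2 + x*(5 - 6*I) - 30*I)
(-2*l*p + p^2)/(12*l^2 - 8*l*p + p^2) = p/(-6*l + p)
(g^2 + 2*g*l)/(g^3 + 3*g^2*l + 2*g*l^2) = 1/(g + l)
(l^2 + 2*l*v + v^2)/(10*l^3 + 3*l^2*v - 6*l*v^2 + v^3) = (l + v)/(10*l^2 - 7*l*v + v^2)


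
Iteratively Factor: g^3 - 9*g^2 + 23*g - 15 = (g - 1)*(g^2 - 8*g + 15) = (g - 3)*(g - 1)*(g - 5)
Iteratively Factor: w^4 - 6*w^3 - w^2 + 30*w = (w - 5)*(w^3 - w^2 - 6*w) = (w - 5)*(w - 3)*(w^2 + 2*w) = (w - 5)*(w - 3)*(w + 2)*(w)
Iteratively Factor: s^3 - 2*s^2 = (s - 2)*(s^2) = s*(s - 2)*(s)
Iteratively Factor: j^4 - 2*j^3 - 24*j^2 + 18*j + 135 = (j - 3)*(j^3 + j^2 - 21*j - 45) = (j - 3)*(j + 3)*(j^2 - 2*j - 15) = (j - 3)*(j + 3)^2*(j - 5)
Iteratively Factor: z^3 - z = (z - 1)*(z^2 + z) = (z - 1)*(z + 1)*(z)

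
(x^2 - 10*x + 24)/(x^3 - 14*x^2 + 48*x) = (x - 4)/(x*(x - 8))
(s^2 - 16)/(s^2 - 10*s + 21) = (s^2 - 16)/(s^2 - 10*s + 21)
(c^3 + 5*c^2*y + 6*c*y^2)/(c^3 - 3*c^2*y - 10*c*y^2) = (-c - 3*y)/(-c + 5*y)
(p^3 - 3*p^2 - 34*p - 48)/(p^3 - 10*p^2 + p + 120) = (p + 2)/(p - 5)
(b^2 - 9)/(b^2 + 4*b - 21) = (b + 3)/(b + 7)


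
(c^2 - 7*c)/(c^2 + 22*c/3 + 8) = 3*c*(c - 7)/(3*c^2 + 22*c + 24)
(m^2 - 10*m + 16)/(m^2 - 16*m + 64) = (m - 2)/(m - 8)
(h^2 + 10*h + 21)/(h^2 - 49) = (h + 3)/(h - 7)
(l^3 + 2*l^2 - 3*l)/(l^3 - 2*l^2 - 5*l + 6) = l*(l + 3)/(l^2 - l - 6)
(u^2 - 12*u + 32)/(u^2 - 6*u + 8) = (u - 8)/(u - 2)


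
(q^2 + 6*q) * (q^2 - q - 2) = q^4 + 5*q^3 - 8*q^2 - 12*q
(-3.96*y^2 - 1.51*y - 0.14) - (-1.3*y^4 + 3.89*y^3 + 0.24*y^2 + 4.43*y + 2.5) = 1.3*y^4 - 3.89*y^3 - 4.2*y^2 - 5.94*y - 2.64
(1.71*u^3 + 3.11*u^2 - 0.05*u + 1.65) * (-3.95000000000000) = -6.7545*u^3 - 12.2845*u^2 + 0.1975*u - 6.5175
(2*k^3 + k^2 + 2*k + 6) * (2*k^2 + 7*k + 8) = 4*k^5 + 16*k^4 + 27*k^3 + 34*k^2 + 58*k + 48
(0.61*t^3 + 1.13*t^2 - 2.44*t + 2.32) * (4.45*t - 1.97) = 2.7145*t^4 + 3.8268*t^3 - 13.0841*t^2 + 15.1308*t - 4.5704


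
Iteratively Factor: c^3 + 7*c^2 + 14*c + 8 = (c + 4)*(c^2 + 3*c + 2) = (c + 1)*(c + 4)*(c + 2)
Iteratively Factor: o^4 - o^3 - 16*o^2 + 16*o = (o + 4)*(o^3 - 5*o^2 + 4*o) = o*(o + 4)*(o^2 - 5*o + 4) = o*(o - 4)*(o + 4)*(o - 1)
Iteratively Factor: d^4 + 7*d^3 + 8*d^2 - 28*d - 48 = (d - 2)*(d^3 + 9*d^2 + 26*d + 24) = (d - 2)*(d + 4)*(d^2 + 5*d + 6) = (d - 2)*(d + 2)*(d + 4)*(d + 3)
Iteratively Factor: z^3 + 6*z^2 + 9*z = (z + 3)*(z^2 + 3*z) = z*(z + 3)*(z + 3)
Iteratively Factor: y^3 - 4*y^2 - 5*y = (y)*(y^2 - 4*y - 5) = y*(y - 5)*(y + 1)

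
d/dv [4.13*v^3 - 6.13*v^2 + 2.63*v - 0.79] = 12.39*v^2 - 12.26*v + 2.63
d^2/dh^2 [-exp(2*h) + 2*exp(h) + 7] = (2 - 4*exp(h))*exp(h)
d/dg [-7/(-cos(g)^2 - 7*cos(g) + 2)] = 7*(2*cos(g) + 7)*sin(g)/(cos(g)^2 + 7*cos(g) - 2)^2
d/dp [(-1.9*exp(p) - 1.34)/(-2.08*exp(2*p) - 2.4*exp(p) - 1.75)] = (-3.952*exp(2*p) - 5.5744*exp(p) + 0.109)*exp(p)/(4.3264*exp(4*p) + 9.984*exp(3*p) + 13.04*exp(2*p) + 8.4*exp(p) + 3.0625)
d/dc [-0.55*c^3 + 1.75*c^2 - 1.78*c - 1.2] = -1.65*c^2 + 3.5*c - 1.78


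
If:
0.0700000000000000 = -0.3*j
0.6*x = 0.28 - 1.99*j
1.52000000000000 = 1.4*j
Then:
No Solution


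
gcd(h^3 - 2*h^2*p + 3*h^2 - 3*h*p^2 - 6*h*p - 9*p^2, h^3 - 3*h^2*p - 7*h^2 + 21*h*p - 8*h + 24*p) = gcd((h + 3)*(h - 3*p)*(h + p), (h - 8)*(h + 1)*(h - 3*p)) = -h + 3*p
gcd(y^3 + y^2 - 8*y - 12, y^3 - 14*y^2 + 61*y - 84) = y - 3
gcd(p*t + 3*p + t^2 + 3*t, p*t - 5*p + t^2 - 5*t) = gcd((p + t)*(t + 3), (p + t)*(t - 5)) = p + t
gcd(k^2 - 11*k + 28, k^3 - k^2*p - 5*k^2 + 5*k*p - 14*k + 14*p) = k - 7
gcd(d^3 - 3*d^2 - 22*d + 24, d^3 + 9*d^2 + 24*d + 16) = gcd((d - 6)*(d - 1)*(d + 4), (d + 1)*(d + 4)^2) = d + 4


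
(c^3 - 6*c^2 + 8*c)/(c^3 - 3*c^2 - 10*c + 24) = c/(c + 3)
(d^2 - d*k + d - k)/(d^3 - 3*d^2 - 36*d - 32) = (d - k)/(d^2 - 4*d - 32)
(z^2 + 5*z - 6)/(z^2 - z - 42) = (z - 1)/(z - 7)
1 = 1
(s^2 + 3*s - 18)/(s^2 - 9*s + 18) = (s + 6)/(s - 6)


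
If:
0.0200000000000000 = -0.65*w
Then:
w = -0.03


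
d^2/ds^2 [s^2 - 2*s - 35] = 2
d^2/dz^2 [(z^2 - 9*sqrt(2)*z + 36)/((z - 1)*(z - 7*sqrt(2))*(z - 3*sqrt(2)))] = 2*(z^6 - 27*sqrt(2)*z^5 - 3*sqrt(2)*z^4 + 630*z^4 - 3881*sqrt(2)*z^3 + 68*z^3 - 288*sqrt(2)*z^2 + 26118*z^2 - 45306*sqrt(2)*z + 1080*z - 756*sqrt(2) + 63396)/(z^9 - 30*sqrt(2)*z^8 - 3*z^8 + 90*sqrt(2)*z^7 + 729*z^7 - 4610*sqrt(2)*z^6 - 2179*z^6 + 13590*sqrt(2)*z^5 + 32670*z^5 - 66480*sqrt(2)*z^4 - 92202*z^4 + 165564*z^3 + 163280*sqrt(2)*z^3 - 252756*z^2 - 158760*sqrt(2)*z^2 + 52920*sqrt(2)*z + 222264*z - 74088)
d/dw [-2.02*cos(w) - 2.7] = 2.02*sin(w)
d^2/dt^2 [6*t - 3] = 0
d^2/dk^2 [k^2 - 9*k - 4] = 2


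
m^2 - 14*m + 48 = (m - 8)*(m - 6)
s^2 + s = s*(s + 1)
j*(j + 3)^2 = j^3 + 6*j^2 + 9*j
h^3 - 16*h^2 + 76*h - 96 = (h - 8)*(h - 6)*(h - 2)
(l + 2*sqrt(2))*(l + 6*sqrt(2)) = l^2 + 8*sqrt(2)*l + 24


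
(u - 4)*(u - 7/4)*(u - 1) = u^3 - 27*u^2/4 + 51*u/4 - 7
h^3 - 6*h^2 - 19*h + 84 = (h - 7)*(h - 3)*(h + 4)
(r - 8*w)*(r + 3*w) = r^2 - 5*r*w - 24*w^2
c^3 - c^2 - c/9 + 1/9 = (c - 1)*(c - 1/3)*(c + 1/3)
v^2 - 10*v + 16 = (v - 8)*(v - 2)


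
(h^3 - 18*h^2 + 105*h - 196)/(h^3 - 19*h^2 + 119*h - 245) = (h - 4)/(h - 5)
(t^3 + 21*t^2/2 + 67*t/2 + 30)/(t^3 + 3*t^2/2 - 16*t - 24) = (t + 5)/(t - 4)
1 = 1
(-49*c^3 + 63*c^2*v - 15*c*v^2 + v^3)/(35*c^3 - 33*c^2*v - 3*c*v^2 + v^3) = (-7*c + v)/(5*c + v)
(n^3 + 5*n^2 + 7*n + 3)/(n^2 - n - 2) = (n^2 + 4*n + 3)/(n - 2)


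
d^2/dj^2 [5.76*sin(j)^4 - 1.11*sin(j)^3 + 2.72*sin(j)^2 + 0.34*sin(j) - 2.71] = -92.16*sin(j)^4 + 9.99*sin(j)^3 + 58.24*sin(j)^2 - 7.0*sin(j) + 5.44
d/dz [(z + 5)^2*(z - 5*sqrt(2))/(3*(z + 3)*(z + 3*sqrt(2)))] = (z + 5)*((-z + 5*sqrt(2))*(z + 3)*(z + 5) + (-z + 5*sqrt(2))*(z + 5)*(z + 3*sqrt(2)) + (z + 3)*(z + 3*sqrt(2))*(3*z - 10*sqrt(2) + 5))/(3*(z + 3)^2*(z + 3*sqrt(2))^2)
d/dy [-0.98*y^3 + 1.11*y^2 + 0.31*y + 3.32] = -2.94*y^2 + 2.22*y + 0.31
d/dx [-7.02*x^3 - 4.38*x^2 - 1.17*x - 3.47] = -21.06*x^2 - 8.76*x - 1.17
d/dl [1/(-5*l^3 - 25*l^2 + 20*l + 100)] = (3*l^2 + 10*l - 4)/(5*(l^3 + 5*l^2 - 4*l - 20)^2)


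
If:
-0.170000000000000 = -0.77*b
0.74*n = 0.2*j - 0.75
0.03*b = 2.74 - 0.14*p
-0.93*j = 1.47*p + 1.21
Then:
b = 0.22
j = -32.16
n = -9.71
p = 19.52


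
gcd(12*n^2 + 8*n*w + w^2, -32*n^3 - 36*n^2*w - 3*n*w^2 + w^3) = 1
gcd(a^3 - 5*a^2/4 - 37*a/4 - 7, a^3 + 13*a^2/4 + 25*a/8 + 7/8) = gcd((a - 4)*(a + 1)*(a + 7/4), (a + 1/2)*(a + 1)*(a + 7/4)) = a^2 + 11*a/4 + 7/4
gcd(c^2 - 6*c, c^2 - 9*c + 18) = c - 6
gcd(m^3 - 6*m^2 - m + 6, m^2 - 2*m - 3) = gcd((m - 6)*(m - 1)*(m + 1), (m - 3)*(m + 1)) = m + 1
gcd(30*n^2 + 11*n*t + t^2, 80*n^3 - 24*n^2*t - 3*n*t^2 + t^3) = 5*n + t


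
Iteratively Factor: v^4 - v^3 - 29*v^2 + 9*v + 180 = (v - 3)*(v^3 + 2*v^2 - 23*v - 60) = (v - 3)*(v + 4)*(v^2 - 2*v - 15) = (v - 3)*(v + 3)*(v + 4)*(v - 5)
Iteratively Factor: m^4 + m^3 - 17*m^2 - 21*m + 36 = (m - 4)*(m^3 + 5*m^2 + 3*m - 9) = (m - 4)*(m + 3)*(m^2 + 2*m - 3) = (m - 4)*(m + 3)^2*(m - 1)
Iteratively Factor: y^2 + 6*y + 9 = (y + 3)*(y + 3)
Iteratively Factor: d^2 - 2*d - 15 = (d - 5)*(d + 3)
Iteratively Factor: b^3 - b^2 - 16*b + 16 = (b + 4)*(b^2 - 5*b + 4) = (b - 1)*(b + 4)*(b - 4)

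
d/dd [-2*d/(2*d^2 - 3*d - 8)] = 4*(d^2 + 4)/(4*d^4 - 12*d^3 - 23*d^2 + 48*d + 64)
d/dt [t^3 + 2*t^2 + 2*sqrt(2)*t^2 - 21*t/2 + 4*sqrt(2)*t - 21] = 3*t^2 + 4*t + 4*sqrt(2)*t - 21/2 + 4*sqrt(2)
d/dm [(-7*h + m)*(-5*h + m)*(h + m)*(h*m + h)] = h*(35*h^3 + 46*h^2*m + 23*h^2 - 33*h*m^2 - 22*h*m + 4*m^3 + 3*m^2)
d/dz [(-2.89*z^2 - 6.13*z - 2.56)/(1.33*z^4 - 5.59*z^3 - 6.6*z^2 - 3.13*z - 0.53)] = (7.6874*z^5 + 8.3036*z^4 - 54.9142*z^3 - 74.3435*z^2 - 30.7286*z - 4.7639)/(1.7689*z^8 - 14.8694*z^7 + 13.6921*z^6 + 65.4622*z^5 + 77.1436*z^4 + 47.2414*z^3 + 16.7929*z^2 + 3.3178*z + 0.2809)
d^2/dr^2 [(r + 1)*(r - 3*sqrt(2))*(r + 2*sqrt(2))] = 6*r - 2*sqrt(2) + 2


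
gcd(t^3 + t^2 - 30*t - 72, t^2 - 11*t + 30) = t - 6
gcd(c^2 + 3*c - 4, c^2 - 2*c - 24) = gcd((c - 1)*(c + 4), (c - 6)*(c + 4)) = c + 4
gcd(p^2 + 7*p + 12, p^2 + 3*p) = p + 3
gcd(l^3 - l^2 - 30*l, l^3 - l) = l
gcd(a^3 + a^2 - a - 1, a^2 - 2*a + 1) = a - 1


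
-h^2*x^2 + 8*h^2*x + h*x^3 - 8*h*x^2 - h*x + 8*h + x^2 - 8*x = (-h + x)*(x - 8)*(h*x + 1)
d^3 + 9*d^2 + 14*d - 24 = (d - 1)*(d + 4)*(d + 6)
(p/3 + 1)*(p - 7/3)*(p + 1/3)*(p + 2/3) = p^4/3 + 5*p^3/9 - 55*p^2/27 - 185*p/81 - 14/27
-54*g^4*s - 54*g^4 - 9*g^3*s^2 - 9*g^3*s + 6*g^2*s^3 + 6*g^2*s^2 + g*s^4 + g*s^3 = (-3*g + s)*(3*g + s)*(6*g + s)*(g*s + g)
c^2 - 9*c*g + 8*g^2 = (c - 8*g)*(c - g)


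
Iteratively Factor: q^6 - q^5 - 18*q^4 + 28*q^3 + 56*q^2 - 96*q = (q - 2)*(q^5 + q^4 - 16*q^3 - 4*q^2 + 48*q) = (q - 2)^2*(q^4 + 3*q^3 - 10*q^2 - 24*q) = (q - 2)^2*(q + 4)*(q^3 - q^2 - 6*q) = (q - 2)^2*(q + 2)*(q + 4)*(q^2 - 3*q) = q*(q - 2)^2*(q + 2)*(q + 4)*(q - 3)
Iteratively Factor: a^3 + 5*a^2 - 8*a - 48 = (a + 4)*(a^2 + a - 12) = (a - 3)*(a + 4)*(a + 4)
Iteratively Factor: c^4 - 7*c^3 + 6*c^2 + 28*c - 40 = (c - 2)*(c^3 - 5*c^2 - 4*c + 20) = (c - 2)^2*(c^2 - 3*c - 10) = (c - 5)*(c - 2)^2*(c + 2)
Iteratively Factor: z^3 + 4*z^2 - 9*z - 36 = (z + 3)*(z^2 + z - 12) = (z - 3)*(z + 3)*(z + 4)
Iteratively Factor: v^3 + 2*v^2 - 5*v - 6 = (v + 3)*(v^2 - v - 2) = (v + 1)*(v + 3)*(v - 2)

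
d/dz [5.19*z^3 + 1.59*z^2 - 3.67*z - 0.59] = 15.57*z^2 + 3.18*z - 3.67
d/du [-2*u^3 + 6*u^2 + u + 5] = -6*u^2 + 12*u + 1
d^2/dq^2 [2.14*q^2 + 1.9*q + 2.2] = 4.28000000000000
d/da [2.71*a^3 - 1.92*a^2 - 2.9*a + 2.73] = 8.13*a^2 - 3.84*a - 2.9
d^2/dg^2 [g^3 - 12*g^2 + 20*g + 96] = 6*g - 24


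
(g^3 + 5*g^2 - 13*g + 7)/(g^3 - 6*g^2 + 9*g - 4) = (g + 7)/(g - 4)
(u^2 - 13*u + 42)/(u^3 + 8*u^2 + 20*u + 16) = (u^2 - 13*u + 42)/(u^3 + 8*u^2 + 20*u + 16)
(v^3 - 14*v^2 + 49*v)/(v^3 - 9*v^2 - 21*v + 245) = v/(v + 5)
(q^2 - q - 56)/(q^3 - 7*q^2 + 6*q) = (q^2 - q - 56)/(q*(q^2 - 7*q + 6))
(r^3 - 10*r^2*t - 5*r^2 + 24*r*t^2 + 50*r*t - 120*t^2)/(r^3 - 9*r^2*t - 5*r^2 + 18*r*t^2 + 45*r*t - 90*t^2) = (r - 4*t)/(r - 3*t)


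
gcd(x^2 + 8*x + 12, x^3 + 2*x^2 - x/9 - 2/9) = x + 2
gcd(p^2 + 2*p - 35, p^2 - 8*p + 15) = p - 5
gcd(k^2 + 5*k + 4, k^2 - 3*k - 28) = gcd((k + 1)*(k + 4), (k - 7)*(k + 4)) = k + 4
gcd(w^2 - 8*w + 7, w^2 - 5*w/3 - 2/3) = 1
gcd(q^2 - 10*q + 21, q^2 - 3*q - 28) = q - 7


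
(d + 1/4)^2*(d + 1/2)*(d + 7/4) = d^4 + 11*d^3/4 + 33*d^2/16 + 37*d/64 + 7/128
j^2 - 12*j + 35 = (j - 7)*(j - 5)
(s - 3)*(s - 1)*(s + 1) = s^3 - 3*s^2 - s + 3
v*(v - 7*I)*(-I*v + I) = -I*v^3 - 7*v^2 + I*v^2 + 7*v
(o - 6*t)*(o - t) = o^2 - 7*o*t + 6*t^2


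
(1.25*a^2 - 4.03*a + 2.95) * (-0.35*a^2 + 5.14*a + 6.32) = -0.4375*a^4 + 7.8355*a^3 - 13.8467*a^2 - 10.3066*a + 18.644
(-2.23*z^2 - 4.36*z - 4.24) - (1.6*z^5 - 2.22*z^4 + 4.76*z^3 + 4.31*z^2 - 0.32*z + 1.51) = -1.6*z^5 + 2.22*z^4 - 4.76*z^3 - 6.54*z^2 - 4.04*z - 5.75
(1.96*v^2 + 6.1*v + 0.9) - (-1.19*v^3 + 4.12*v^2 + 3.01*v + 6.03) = 1.19*v^3 - 2.16*v^2 + 3.09*v - 5.13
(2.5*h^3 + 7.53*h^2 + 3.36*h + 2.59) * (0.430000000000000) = 1.075*h^3 + 3.2379*h^2 + 1.4448*h + 1.1137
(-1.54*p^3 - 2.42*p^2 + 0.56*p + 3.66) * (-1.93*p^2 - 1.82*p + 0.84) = 2.9722*p^5 + 7.4734*p^4 + 2.03*p^3 - 10.1158*p^2 - 6.1908*p + 3.0744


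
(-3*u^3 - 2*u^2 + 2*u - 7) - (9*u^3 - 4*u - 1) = -12*u^3 - 2*u^2 + 6*u - 6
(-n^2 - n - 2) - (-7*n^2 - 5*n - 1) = 6*n^2 + 4*n - 1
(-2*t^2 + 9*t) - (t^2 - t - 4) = -3*t^2 + 10*t + 4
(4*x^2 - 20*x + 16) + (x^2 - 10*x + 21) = 5*x^2 - 30*x + 37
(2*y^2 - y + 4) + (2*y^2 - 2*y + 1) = 4*y^2 - 3*y + 5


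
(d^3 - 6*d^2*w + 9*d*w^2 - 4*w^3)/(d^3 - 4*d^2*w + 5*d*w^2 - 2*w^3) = (-d + 4*w)/(-d + 2*w)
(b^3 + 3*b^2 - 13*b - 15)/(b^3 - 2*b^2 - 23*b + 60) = (b + 1)/(b - 4)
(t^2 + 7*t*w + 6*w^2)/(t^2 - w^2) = (t + 6*w)/(t - w)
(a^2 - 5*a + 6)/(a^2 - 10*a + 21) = (a - 2)/(a - 7)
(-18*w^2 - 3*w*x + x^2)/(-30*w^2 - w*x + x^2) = (3*w + x)/(5*w + x)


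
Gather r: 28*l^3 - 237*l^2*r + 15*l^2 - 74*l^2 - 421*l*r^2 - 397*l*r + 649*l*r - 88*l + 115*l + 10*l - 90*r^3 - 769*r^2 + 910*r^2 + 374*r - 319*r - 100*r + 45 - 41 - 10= 28*l^3 - 59*l^2 + 37*l - 90*r^3 + r^2*(141 - 421*l) + r*(-237*l^2 + 252*l - 45) - 6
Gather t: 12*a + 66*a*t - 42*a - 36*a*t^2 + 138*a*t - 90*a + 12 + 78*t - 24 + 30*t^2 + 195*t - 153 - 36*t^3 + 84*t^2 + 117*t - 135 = -120*a - 36*t^3 + t^2*(114 - 36*a) + t*(204*a + 390) - 300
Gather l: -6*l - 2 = -6*l - 2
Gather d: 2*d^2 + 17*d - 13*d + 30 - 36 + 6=2*d^2 + 4*d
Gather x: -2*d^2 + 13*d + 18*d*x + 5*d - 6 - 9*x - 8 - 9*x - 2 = -2*d^2 + 18*d + x*(18*d - 18) - 16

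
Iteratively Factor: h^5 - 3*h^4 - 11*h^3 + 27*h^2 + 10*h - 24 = (h + 1)*(h^4 - 4*h^3 - 7*h^2 + 34*h - 24) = (h - 4)*(h + 1)*(h^3 - 7*h + 6) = (h - 4)*(h - 1)*(h + 1)*(h^2 + h - 6) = (h - 4)*(h - 1)*(h + 1)*(h + 3)*(h - 2)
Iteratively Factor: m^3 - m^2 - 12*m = (m + 3)*(m^2 - 4*m) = (m - 4)*(m + 3)*(m)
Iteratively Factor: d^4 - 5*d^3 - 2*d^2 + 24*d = (d - 3)*(d^3 - 2*d^2 - 8*d) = (d - 4)*(d - 3)*(d^2 + 2*d) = (d - 4)*(d - 3)*(d + 2)*(d)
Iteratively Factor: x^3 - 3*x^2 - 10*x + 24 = (x - 4)*(x^2 + x - 6) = (x - 4)*(x - 2)*(x + 3)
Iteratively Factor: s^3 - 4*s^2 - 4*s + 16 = (s - 4)*(s^2 - 4) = (s - 4)*(s - 2)*(s + 2)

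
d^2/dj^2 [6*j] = 0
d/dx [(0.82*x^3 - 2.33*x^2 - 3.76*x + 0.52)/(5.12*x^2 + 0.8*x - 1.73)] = (4.1984*x^4 + 1.312*x^3 + 13.1314*x^2 + 2.737*x + 6.0888)/(26.2144*x^4 + 8.192*x^3 - 17.0752*x^2 - 2.768*x + 2.9929)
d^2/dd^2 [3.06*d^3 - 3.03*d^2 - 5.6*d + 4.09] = 18.36*d - 6.06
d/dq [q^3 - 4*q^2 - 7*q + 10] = 3*q^2 - 8*q - 7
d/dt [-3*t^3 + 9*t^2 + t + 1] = -9*t^2 + 18*t + 1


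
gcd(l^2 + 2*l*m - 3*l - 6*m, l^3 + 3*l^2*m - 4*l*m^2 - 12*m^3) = l + 2*m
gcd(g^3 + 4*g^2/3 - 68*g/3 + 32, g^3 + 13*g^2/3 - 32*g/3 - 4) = g^2 + 4*g - 12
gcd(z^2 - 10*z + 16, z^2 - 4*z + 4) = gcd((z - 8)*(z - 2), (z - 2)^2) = z - 2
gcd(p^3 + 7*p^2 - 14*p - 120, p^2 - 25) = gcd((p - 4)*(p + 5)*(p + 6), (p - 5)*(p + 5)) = p + 5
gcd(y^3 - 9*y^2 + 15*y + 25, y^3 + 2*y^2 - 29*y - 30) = y^2 - 4*y - 5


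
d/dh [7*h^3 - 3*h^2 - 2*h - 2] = 21*h^2 - 6*h - 2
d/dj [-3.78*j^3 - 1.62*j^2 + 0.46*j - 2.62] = -11.34*j^2 - 3.24*j + 0.46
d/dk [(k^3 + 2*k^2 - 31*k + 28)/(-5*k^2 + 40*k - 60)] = (-k^4 + 16*k^3 - 51*k^2 + 8*k + 148)/(5*(k^4 - 16*k^3 + 88*k^2 - 192*k + 144))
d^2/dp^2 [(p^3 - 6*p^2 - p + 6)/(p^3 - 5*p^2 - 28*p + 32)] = 2*(-p^3 + 78*p^2 - 408*p + 1376)/(p^6 - 12*p^5 - 48*p^4 + 704*p^3 + 1536*p^2 - 12288*p - 32768)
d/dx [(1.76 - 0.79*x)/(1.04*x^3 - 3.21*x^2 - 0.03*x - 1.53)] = (1.6432*x^3 - 8.0271*x^2 + 11.2992*x + 1.2615)/(1.0816*x^6 - 6.6768*x^5 + 10.2417*x^4 - 2.9898*x^3 + 9.8235*x^2 + 0.0918*x + 2.3409)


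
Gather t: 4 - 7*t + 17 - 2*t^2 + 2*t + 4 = -2*t^2 - 5*t + 25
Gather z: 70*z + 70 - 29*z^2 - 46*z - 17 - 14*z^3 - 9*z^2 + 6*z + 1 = -14*z^3 - 38*z^2 + 30*z + 54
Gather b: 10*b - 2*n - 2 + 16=10*b - 2*n + 14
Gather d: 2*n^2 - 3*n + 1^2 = 2*n^2 - 3*n + 1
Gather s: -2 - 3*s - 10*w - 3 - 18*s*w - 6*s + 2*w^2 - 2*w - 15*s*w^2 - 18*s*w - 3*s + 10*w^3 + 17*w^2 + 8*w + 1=s*(-15*w^2 - 36*w - 12) + 10*w^3 + 19*w^2 - 4*w - 4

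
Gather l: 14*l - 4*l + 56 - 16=10*l + 40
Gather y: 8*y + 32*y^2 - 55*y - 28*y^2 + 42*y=4*y^2 - 5*y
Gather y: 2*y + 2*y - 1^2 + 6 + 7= 4*y + 12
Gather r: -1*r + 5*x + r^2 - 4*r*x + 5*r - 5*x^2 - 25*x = r^2 + r*(4 - 4*x) - 5*x^2 - 20*x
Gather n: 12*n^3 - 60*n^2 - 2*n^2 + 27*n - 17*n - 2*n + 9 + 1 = 12*n^3 - 62*n^2 + 8*n + 10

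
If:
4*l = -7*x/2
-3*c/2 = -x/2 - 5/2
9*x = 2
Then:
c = 47/27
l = -7/36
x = 2/9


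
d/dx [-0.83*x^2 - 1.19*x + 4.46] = -1.66*x - 1.19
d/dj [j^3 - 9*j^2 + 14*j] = 3*j^2 - 18*j + 14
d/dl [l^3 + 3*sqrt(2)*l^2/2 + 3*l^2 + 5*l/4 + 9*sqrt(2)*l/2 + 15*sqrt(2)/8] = 3*l^2 + 3*sqrt(2)*l + 6*l + 5/4 + 9*sqrt(2)/2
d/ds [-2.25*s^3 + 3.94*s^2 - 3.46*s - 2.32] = -6.75*s^2 + 7.88*s - 3.46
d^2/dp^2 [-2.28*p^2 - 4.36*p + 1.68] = -4.56000000000000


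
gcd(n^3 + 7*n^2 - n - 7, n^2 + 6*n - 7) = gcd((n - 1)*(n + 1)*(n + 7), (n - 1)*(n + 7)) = n^2 + 6*n - 7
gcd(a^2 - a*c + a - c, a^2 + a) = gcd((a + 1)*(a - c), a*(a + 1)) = a + 1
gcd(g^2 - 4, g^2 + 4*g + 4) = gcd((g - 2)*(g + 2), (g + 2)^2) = g + 2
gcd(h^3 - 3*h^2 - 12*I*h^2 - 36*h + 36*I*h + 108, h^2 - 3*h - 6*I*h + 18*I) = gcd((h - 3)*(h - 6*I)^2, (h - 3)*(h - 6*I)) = h^2 + h*(-3 - 6*I) + 18*I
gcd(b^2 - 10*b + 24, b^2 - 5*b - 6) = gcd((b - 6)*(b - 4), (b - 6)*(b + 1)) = b - 6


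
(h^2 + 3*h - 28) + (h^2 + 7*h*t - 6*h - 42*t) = 2*h^2 + 7*h*t - 3*h - 42*t - 28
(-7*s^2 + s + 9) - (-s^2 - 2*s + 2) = -6*s^2 + 3*s + 7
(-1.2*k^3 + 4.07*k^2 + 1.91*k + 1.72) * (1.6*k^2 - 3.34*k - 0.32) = -1.92*k^5 + 10.52*k^4 - 10.1538*k^3 - 4.9298*k^2 - 6.356*k - 0.5504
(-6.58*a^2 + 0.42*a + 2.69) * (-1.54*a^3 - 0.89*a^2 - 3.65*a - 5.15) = 10.1332*a^5 + 5.2094*a^4 + 19.5006*a^3 + 29.9599*a^2 - 11.9815*a - 13.8535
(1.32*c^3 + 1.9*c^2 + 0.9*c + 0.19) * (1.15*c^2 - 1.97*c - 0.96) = 1.518*c^5 - 0.4154*c^4 - 3.9752*c^3 - 3.3785*c^2 - 1.2383*c - 0.1824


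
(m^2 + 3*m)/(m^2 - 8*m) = (m + 3)/(m - 8)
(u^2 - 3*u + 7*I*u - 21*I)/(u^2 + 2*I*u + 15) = (u^2 + u*(-3 + 7*I) - 21*I)/(u^2 + 2*I*u + 15)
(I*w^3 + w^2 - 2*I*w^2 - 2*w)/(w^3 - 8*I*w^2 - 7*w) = I*(w - 2)/(w - 7*I)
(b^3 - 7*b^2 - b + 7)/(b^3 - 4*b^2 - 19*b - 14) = (b - 1)/(b + 2)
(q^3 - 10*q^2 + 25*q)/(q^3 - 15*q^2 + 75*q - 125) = q/(q - 5)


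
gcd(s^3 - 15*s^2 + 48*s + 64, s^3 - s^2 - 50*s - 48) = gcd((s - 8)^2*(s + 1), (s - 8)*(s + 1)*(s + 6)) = s^2 - 7*s - 8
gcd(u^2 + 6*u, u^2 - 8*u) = u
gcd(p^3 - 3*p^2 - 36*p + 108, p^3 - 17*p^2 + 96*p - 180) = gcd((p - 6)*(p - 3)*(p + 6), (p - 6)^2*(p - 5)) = p - 6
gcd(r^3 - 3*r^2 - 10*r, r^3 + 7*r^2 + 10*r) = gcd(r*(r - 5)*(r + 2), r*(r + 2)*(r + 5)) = r^2 + 2*r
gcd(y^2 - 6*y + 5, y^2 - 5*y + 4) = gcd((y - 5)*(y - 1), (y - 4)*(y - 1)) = y - 1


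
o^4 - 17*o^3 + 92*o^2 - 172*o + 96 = (o - 8)*(o - 6)*(o - 2)*(o - 1)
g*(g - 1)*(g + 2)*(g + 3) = g^4 + 4*g^3 + g^2 - 6*g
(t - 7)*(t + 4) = t^2 - 3*t - 28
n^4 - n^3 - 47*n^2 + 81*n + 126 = (n - 6)*(n - 3)*(n + 1)*(n + 7)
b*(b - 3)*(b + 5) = b^3 + 2*b^2 - 15*b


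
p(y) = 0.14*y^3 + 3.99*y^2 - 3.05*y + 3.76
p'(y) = 0.42*y^2 + 7.98*y - 3.05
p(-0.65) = 7.39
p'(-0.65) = -8.06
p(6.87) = 216.52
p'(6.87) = 71.60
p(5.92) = 154.59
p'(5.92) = 58.91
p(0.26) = 3.24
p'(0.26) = -0.95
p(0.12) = 3.45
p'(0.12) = -2.09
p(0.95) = 4.58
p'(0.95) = 4.91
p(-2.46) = 33.32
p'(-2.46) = -20.14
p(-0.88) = 9.44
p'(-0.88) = -9.75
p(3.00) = 34.30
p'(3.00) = 24.67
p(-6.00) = 135.46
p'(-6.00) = -35.81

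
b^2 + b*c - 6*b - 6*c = (b - 6)*(b + c)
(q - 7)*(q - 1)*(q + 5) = q^3 - 3*q^2 - 33*q + 35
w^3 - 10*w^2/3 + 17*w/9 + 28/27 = (w - 7/3)*(w - 4/3)*(w + 1/3)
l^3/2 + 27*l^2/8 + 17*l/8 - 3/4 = (l/2 + 1/2)*(l - 1/4)*(l + 6)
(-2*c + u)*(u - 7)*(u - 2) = -2*c*u^2 + 18*c*u - 28*c + u^3 - 9*u^2 + 14*u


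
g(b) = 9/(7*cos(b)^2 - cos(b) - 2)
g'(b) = 9*(14*sin(b)*cos(b) - sin(b))/(7*cos(b)^2 - cos(b) - 2)^2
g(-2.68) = 2.00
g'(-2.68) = 2.67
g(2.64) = 2.11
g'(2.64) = -3.17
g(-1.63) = -4.70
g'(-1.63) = 4.47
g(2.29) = 5.30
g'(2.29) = -24.04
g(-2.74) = 1.86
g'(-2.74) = 2.08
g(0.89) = 62.63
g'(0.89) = 2645.53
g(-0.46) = 3.30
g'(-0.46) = -6.22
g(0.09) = 2.28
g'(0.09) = 0.67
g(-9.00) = 1.91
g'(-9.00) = 2.29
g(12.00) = 4.20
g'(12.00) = -11.40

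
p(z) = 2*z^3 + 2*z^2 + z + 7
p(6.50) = 647.25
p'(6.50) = 280.50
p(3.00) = 82.00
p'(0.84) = 8.59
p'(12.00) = 913.00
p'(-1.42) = 7.42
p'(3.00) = 67.00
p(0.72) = 9.50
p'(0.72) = 6.99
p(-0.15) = 6.89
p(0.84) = 10.44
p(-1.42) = 3.89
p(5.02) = 315.43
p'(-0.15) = 0.54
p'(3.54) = 90.35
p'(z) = 6*z^2 + 4*z + 1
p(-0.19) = 6.87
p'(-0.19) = 0.46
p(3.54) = 124.33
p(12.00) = 3763.00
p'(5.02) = 172.28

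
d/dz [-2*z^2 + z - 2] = 1 - 4*z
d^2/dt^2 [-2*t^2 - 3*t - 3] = -4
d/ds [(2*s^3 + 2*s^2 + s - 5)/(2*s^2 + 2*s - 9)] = (4*s^4 + 8*s^3 - 52*s^2 - 16*s + 1)/(4*s^4 + 8*s^3 - 32*s^2 - 36*s + 81)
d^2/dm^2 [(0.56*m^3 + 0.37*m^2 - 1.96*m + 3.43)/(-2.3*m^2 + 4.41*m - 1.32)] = (1.4210854715202e-14*m^4 - 5.150572*m^3 - 82.569048*m^2 + 167.185116*m - 91.057278)/(12.167*m^6 - 69.9867*m^5 + 155.14029*m^4 - 166.098681*m^3 + 89.037036*m^2 - 23.051952*m + 2.299968)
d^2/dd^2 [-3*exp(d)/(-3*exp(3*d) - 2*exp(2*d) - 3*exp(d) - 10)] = (108*exp(6*d) + 54*exp(5*d) - 96*exp(4*d) - 1188*exp(3*d) - 360*exp(2*d) - 90*exp(d) + 300)*exp(d)/(27*exp(9*d) + 54*exp(8*d) + 117*exp(7*d) + 386*exp(6*d) + 477*exp(5*d) + 714*exp(4*d) + 1287*exp(3*d) + 870*exp(2*d) + 900*exp(d) + 1000)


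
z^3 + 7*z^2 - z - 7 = (z - 1)*(z + 1)*(z + 7)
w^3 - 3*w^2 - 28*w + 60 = (w - 6)*(w - 2)*(w + 5)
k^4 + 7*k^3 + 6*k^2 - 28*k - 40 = (k - 2)*(k + 2)^2*(k + 5)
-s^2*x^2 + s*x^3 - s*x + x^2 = x*(-s + x)*(s*x + 1)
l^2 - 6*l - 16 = (l - 8)*(l + 2)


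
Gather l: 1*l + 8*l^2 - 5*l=8*l^2 - 4*l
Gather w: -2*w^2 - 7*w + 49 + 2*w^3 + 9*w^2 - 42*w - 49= 2*w^3 + 7*w^2 - 49*w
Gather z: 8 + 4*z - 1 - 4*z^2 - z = -4*z^2 + 3*z + 7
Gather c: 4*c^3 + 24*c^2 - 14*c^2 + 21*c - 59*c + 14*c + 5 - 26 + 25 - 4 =4*c^3 + 10*c^2 - 24*c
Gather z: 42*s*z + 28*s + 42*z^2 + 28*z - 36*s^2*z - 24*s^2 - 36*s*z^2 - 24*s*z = -24*s^2 + 28*s + z^2*(42 - 36*s) + z*(-36*s^2 + 18*s + 28)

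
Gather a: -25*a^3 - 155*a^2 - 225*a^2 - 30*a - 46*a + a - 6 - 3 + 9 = -25*a^3 - 380*a^2 - 75*a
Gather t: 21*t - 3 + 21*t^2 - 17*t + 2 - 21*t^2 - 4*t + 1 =0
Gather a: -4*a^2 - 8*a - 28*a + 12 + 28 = -4*a^2 - 36*a + 40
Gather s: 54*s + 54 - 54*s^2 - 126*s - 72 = -54*s^2 - 72*s - 18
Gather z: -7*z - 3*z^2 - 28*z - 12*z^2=-15*z^2 - 35*z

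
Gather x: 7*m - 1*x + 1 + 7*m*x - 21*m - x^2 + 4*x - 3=-14*m - x^2 + x*(7*m + 3) - 2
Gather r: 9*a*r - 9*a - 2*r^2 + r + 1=-9*a - 2*r^2 + r*(9*a + 1) + 1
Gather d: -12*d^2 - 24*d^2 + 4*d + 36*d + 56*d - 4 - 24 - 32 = -36*d^2 + 96*d - 60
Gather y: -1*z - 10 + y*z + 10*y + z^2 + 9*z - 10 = y*(z + 10) + z^2 + 8*z - 20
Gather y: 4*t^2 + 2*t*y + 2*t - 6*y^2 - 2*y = 4*t^2 + 2*t - 6*y^2 + y*(2*t - 2)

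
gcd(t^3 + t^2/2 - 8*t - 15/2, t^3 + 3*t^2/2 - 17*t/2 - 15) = t^2 - t/2 - 15/2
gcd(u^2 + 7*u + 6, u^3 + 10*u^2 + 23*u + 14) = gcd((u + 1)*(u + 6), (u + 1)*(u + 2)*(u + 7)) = u + 1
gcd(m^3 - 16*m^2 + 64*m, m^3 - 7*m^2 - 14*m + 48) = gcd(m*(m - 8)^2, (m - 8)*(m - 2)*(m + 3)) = m - 8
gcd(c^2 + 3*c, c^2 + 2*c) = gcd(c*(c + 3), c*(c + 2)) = c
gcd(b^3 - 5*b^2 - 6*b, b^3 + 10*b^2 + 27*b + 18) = b + 1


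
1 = 1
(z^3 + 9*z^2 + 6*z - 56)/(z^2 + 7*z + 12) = (z^2 + 5*z - 14)/(z + 3)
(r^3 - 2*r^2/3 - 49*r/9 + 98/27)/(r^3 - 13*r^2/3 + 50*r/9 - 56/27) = (3*r + 7)/(3*r - 4)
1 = 1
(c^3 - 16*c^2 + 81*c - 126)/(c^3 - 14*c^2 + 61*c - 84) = (c - 6)/(c - 4)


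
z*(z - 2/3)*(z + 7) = z^3 + 19*z^2/3 - 14*z/3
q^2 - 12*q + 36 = (q - 6)^2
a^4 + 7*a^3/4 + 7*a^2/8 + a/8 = a*(a + 1/4)*(a + 1/2)*(a + 1)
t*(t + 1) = t^2 + t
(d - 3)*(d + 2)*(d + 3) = d^3 + 2*d^2 - 9*d - 18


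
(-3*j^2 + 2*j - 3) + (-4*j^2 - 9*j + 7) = -7*j^2 - 7*j + 4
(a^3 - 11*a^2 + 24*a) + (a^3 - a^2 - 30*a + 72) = 2*a^3 - 12*a^2 - 6*a + 72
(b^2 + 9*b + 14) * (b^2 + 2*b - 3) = b^4 + 11*b^3 + 29*b^2 + b - 42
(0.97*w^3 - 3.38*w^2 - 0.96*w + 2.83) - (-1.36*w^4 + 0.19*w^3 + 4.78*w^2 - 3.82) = 1.36*w^4 + 0.78*w^3 - 8.16*w^2 - 0.96*w + 6.65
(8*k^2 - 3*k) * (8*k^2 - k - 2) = 64*k^4 - 32*k^3 - 13*k^2 + 6*k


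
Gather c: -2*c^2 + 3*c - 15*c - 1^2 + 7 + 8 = -2*c^2 - 12*c + 14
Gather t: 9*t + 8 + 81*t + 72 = 90*t + 80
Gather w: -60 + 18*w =18*w - 60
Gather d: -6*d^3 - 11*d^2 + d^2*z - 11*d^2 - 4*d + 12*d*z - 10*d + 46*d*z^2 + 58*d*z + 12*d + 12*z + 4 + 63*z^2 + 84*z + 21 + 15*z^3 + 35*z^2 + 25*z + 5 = -6*d^3 + d^2*(z - 22) + d*(46*z^2 + 70*z - 2) + 15*z^3 + 98*z^2 + 121*z + 30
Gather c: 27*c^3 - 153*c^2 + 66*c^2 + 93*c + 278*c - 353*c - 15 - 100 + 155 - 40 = 27*c^3 - 87*c^2 + 18*c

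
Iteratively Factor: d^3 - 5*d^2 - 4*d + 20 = (d + 2)*(d^2 - 7*d + 10) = (d - 5)*(d + 2)*(d - 2)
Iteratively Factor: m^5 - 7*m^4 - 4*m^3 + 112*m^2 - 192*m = (m - 3)*(m^4 - 4*m^3 - 16*m^2 + 64*m) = (m - 3)*(m + 4)*(m^3 - 8*m^2 + 16*m) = (m - 4)*(m - 3)*(m + 4)*(m^2 - 4*m) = (m - 4)^2*(m - 3)*(m + 4)*(m)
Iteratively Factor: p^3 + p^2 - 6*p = (p - 2)*(p^2 + 3*p) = (p - 2)*(p + 3)*(p)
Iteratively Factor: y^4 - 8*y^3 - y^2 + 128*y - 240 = (y - 4)*(y^3 - 4*y^2 - 17*y + 60) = (y - 5)*(y - 4)*(y^2 + y - 12) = (y - 5)*(y - 4)*(y + 4)*(y - 3)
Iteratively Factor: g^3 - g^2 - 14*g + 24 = (g - 2)*(g^2 + g - 12) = (g - 3)*(g - 2)*(g + 4)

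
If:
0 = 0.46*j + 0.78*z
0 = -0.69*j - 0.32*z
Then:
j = 0.00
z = 0.00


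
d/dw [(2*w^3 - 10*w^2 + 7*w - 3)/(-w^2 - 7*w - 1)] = (-2*w^4 - 28*w^3 + 71*w^2 + 14*w - 28)/(w^4 + 14*w^3 + 51*w^2 + 14*w + 1)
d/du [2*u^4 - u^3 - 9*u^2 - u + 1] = 8*u^3 - 3*u^2 - 18*u - 1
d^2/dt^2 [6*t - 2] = 0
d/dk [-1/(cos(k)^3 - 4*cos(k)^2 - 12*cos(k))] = (-3*sin(k) + 12*sin(k)/cos(k)^2 + 8*tan(k))/(sin(k)^2 + 4*cos(k) + 11)^2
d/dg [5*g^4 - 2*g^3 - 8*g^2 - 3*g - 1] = 20*g^3 - 6*g^2 - 16*g - 3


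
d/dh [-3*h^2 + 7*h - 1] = 7 - 6*h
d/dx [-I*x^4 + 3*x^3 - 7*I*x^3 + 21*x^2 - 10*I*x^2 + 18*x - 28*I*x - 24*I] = -4*I*x^3 + x^2*(9 - 21*I) + x*(42 - 20*I) + 18 - 28*I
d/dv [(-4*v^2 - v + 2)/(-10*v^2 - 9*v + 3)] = (26*v^2 + 16*v + 15)/(100*v^4 + 180*v^3 + 21*v^2 - 54*v + 9)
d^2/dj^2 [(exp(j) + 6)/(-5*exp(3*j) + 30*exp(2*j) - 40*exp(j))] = 4*(-exp(5*j) - 9*exp(4*j) + 98*exp(3*j) - 252*exp(2*j) + 216*exp(j) - 96)*exp(-j)/(5*(exp(6*j) - 18*exp(5*j) + 132*exp(4*j) - 504*exp(3*j) + 1056*exp(2*j) - 1152*exp(j) + 512))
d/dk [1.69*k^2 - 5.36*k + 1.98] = 3.38*k - 5.36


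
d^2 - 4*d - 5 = (d - 5)*(d + 1)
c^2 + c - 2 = (c - 1)*(c + 2)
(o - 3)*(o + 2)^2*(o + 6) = o^4 + 7*o^3 - 2*o^2 - 60*o - 72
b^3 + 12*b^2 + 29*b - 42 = (b - 1)*(b + 6)*(b + 7)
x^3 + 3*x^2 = x^2*(x + 3)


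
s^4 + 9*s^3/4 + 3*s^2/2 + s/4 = s*(s + 1/4)*(s + 1)^2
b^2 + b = b*(b + 1)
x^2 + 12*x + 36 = (x + 6)^2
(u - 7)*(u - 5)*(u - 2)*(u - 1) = u^4 - 15*u^3 + 73*u^2 - 129*u + 70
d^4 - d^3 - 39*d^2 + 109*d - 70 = (d - 5)*(d - 2)*(d - 1)*(d + 7)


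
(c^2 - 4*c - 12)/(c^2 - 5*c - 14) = (c - 6)/(c - 7)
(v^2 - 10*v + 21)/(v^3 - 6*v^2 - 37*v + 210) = (v - 3)/(v^2 + v - 30)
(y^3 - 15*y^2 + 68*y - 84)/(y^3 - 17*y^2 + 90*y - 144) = (y^2 - 9*y + 14)/(y^2 - 11*y + 24)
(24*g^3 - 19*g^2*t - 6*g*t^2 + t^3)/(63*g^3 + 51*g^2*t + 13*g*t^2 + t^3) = (8*g^2 - 9*g*t + t^2)/(21*g^2 + 10*g*t + t^2)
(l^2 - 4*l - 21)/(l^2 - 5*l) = (l^2 - 4*l - 21)/(l*(l - 5))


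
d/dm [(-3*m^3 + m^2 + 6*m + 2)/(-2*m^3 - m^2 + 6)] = (5*m^4 + 24*m^3 - 36*m^2 + 16*m + 36)/(4*m^6 + 4*m^5 + m^4 - 24*m^3 - 12*m^2 + 36)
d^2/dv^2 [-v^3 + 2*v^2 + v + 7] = 4 - 6*v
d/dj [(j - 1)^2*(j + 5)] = 3*(j - 1)*(j + 3)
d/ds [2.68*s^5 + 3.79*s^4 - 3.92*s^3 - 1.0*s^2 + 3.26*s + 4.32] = 13.4*s^4 + 15.16*s^3 - 11.76*s^2 - 2.0*s + 3.26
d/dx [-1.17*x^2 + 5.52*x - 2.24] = 5.52 - 2.34*x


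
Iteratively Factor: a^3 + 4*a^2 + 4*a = (a + 2)*(a^2 + 2*a) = a*(a + 2)*(a + 2)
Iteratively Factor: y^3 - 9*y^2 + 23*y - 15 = (y - 3)*(y^2 - 6*y + 5) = (y - 3)*(y - 1)*(y - 5)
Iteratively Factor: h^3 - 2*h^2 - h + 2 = (h - 1)*(h^2 - h - 2) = (h - 1)*(h + 1)*(h - 2)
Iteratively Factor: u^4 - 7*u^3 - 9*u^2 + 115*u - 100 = (u + 4)*(u^3 - 11*u^2 + 35*u - 25) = (u - 1)*(u + 4)*(u^2 - 10*u + 25) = (u - 5)*(u - 1)*(u + 4)*(u - 5)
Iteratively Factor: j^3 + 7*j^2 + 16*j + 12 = (j + 2)*(j^2 + 5*j + 6) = (j + 2)*(j + 3)*(j + 2)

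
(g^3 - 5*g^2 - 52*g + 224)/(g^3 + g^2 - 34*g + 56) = (g - 8)/(g - 2)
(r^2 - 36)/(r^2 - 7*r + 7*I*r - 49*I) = (r^2 - 36)/(r^2 + 7*r*(-1 + I) - 49*I)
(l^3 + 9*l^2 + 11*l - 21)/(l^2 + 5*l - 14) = (l^2 + 2*l - 3)/(l - 2)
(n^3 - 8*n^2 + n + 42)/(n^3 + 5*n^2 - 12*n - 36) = (n - 7)/(n + 6)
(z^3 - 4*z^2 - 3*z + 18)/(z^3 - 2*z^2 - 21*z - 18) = (-z^3 + 4*z^2 + 3*z - 18)/(-z^3 + 2*z^2 + 21*z + 18)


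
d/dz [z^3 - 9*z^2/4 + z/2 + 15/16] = 3*z^2 - 9*z/2 + 1/2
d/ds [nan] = 0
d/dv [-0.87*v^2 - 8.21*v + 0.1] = -1.74*v - 8.21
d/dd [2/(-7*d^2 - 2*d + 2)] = 4*(7*d + 1)/(7*d^2 + 2*d - 2)^2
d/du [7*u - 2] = 7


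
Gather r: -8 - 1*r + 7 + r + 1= 0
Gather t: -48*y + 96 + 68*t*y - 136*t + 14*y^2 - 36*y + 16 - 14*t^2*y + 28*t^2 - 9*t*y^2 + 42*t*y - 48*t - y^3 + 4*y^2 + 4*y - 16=t^2*(28 - 14*y) + t*(-9*y^2 + 110*y - 184) - y^3 + 18*y^2 - 80*y + 96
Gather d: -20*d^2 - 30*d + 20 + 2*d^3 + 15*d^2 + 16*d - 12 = 2*d^3 - 5*d^2 - 14*d + 8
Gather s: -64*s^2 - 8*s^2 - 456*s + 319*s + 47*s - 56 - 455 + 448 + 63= -72*s^2 - 90*s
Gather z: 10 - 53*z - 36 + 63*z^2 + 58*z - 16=63*z^2 + 5*z - 42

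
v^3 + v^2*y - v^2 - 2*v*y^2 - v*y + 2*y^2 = (v - 1)*(v - y)*(v + 2*y)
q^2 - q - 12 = (q - 4)*(q + 3)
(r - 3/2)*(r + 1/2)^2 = r^3 - r^2/2 - 5*r/4 - 3/8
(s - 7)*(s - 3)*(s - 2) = s^3 - 12*s^2 + 41*s - 42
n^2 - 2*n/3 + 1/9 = (n - 1/3)^2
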